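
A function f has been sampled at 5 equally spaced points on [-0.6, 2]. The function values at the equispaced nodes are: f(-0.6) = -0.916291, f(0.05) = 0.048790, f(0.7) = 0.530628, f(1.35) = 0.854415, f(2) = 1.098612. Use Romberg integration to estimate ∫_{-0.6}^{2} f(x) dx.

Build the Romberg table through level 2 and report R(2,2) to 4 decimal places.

1.0558

R(0,0) (trapezoid, 1 panel, h=2.6000): 0.237017
R(1,0) (trapezoid, 2 panels, h=1.3000): 0.808325
R(2,0) (trapezoid, 4 panels, h=0.6500): 0.991246
R(1,1) = 0.808325 + (0.808325 − 0.237017)/3 = 0.998761
R(2,1) = 0.991246 + (0.991246 − 0.808325)/3 = 1.052220
R(2,2) = 1.052220 + (1.052220 − 0.998761)/15 = 1.055784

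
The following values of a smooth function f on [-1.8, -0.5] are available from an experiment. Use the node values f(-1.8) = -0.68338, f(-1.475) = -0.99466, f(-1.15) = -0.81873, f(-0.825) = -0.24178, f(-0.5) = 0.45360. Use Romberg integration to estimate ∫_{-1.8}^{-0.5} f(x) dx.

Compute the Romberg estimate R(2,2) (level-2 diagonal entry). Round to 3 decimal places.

R(0,0) (trapezoid, 1 panel, h=1.3000): -0.14936
R(1,0) (trapezoid, 2 panels, h=0.6500): -0.60685
R(2,0) (trapezoid, 4 panels, h=0.3250): -0.70527
R(1,1) = -0.60685 + (-0.60685 − (-0.14936))/3 = -0.75935
R(2,1) = -0.70527 + (-0.70527 − (-0.60685))/3 = -0.73808
R(2,2) = -0.73808 + (-0.73808 − (-0.75935))/15 = -0.73666

-0.737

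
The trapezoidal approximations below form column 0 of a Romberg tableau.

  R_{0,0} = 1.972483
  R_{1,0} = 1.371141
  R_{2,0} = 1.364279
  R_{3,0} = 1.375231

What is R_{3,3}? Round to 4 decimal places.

1.3801

R_{1,1} = 1.371141 + (1.371141 − 1.972483)/3 = 1.170694
R_{2,1} = (4·1.364279 − 1.371141) / 3 = 1.361992
R_{3,1} = 1.375231 + (1.375231 − 1.364279)/3 = 1.378882
R_{2,2} = 1.361992 + (1.361992 − 1.170694)/15 = 1.374745
R_{3,2} = (16·1.378882 − 1.361992) / 15 = 1.380008
R_{3,3} = (64·1.380008 − 1.374745) / 63 = 1.380092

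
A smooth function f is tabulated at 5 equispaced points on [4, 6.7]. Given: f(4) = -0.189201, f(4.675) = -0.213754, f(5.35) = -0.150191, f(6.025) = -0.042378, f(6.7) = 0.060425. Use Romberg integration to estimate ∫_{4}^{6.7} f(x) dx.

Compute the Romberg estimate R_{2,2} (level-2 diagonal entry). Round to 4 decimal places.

R_{0,0} (trapezoid, 1 panel, h=2.7000): -0.173848
R_{1,0} (trapezoid, 2 panels, h=1.3500): -0.289682
R_{2,0} (trapezoid, 4 panels, h=0.6750): -0.317730
R_{1,1} = -0.289682 + (-0.289682 − (-0.173848))/3 = -0.328293
R_{2,1} = -0.317730 + (-0.317730 − (-0.289682))/3 = -0.327079
R_{2,2} = -0.327079 + (-0.327079 − (-0.328293))/15 = -0.326998

-0.3270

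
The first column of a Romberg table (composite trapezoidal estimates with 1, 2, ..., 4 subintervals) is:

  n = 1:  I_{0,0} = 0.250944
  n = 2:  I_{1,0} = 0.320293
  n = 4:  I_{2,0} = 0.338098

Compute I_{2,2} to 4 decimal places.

0.3441

Richardson extrapolation on the trapezoidal column (denominator 4−1=3):
I_{1,1} = (4·0.320293 − 0.250944) / 3 = 0.343409
I_{2,1} = (4·0.338098 − 0.320293) / 3 = 0.344033
I_{2,2} = 0.344033 + (0.344033 − 0.343409)/15 = 0.344075
(Column j=1 coincides with Simpson's rule on the same nodes.)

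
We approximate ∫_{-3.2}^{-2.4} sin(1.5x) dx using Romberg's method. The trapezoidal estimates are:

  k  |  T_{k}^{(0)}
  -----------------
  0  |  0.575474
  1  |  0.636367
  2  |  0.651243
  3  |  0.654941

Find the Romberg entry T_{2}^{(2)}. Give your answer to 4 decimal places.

0.6562

T_{1}^{(1)} = (4·0.636367 − 0.575474) / 3 = 0.656665
T_{2}^{(1)} = (4·0.651243 − 0.636367) / 3 = 0.656202
T_{2}^{(2)} = 0.656202 + (0.656202 − 0.656665)/15 = 0.656171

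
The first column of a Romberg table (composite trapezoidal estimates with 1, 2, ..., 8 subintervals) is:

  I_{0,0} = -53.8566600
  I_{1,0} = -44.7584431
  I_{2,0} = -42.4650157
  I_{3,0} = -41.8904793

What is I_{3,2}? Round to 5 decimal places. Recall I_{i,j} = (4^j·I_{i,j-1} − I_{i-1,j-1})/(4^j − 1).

Richardson extrapolation on the trapezoidal column (denominator 4−1=3):
I_{2,1} = -42.4650157 + (-42.4650157 − (-44.7584431))/3 = -41.7005399
I_{3,1} = (4·(-41.8904793) − (-42.4650157)) / 3 = -41.6989672
I_{3,2} = -41.6989672 + (-41.6989672 − (-41.7005399))/15 = -41.6988624
(Column j=1 coincides with Simpson's rule on the same nodes.)

-41.69886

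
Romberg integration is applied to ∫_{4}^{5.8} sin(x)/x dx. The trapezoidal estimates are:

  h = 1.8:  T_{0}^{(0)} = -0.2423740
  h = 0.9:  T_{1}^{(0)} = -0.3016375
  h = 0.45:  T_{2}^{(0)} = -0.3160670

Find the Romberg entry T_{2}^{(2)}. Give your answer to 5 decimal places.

-0.32084

Richardson extrapolation on the trapezoidal column (denominator 4−1=3):
T_{1}^{(1)} = (4·(-0.3016375) − (-0.2423740)) / 3 = -0.3213920
T_{2}^{(1)} = (4·(-0.3160670) − (-0.3016375)) / 3 = -0.3208768
T_{2}^{(2)} = (16·(-0.3208768) − (-0.3213920)) / 15 = -0.3208425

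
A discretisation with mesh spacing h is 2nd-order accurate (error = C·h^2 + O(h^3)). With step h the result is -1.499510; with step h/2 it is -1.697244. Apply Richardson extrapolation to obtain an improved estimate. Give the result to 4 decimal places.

-1.7632

Extrapolated value = (4·A(h/2) − A(h)) / (4 − 1)
= (4·(-1.697244) − (-1.499510)) / 3
= -5.289466 / 3 = -1.763155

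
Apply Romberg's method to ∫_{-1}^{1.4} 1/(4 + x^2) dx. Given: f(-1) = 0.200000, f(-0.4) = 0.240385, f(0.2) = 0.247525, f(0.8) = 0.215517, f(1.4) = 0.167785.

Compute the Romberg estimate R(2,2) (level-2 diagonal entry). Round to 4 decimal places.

0.5369

R(0,0) (trapezoid, 1 panel, h=2.4000): 0.441342
R(1,0) (trapezoid, 2 panels, h=1.2000): 0.517701
R(2,0) (trapezoid, 4 panels, h=0.6000): 0.532392
R(1,1) = 0.517701 + (0.517701 − 0.441342)/3 = 0.543154
R(2,1) = 0.532392 + (0.532392 − 0.517701)/3 = 0.537289
R(2,2) = 0.537289 + (0.537289 − 0.543154)/15 = 0.536898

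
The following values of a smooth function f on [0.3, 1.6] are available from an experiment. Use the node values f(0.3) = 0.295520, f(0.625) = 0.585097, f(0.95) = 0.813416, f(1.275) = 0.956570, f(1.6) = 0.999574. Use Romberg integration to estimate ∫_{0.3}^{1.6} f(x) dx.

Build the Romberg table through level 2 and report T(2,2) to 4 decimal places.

0.9845

T(0,0) (trapezoid, 1 panel, h=1.3000): 0.841811
T(1,0) (trapezoid, 2 panels, h=0.6500): 0.949626
T(2,0) (trapezoid, 4 panels, h=0.3250): 0.975855
T(1,1) = 0.949626 + (0.949626 − 0.841811)/3 = 0.985564
T(2,1) = 0.975855 + (0.975855 − 0.949626)/3 = 0.984598
T(2,2) = 0.984598 + (0.984598 − 0.985564)/15 = 0.984534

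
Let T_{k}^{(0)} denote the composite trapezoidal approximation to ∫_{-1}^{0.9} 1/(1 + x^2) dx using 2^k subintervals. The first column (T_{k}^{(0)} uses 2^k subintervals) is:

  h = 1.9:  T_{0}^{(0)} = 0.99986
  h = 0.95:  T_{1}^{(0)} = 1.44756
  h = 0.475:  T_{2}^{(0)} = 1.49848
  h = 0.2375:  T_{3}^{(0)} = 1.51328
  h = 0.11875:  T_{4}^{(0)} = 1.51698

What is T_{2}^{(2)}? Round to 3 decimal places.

1.510

Richardson extrapolation on the trapezoidal column (denominator 4−1=3):
T_{1}^{(1)} = 1.44756 + (1.44756 − 0.99986)/3 = 1.59679
T_{2}^{(1)} = 1.49848 + (1.49848 − 1.44756)/3 = 1.51545
T_{2}^{(2)} = (16·1.51545 − 1.59679) / 15 = 1.51003
(Column j=1 coincides with Simpson's rule on the same nodes.)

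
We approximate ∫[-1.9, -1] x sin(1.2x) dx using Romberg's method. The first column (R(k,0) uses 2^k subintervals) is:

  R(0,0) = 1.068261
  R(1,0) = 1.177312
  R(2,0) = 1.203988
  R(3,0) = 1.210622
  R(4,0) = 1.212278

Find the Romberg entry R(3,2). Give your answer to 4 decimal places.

Richardson extrapolation on the trapezoidal column (denominator 4−1=3):
R(2,1) = 1.203988 + (1.203988 − 1.177312)/3 = 1.212880
R(3,1) = 1.210622 + (1.210622 − 1.203988)/3 = 1.212833
R(3,2) = (16·1.212833 − 1.212880) / 15 = 1.212830

1.2128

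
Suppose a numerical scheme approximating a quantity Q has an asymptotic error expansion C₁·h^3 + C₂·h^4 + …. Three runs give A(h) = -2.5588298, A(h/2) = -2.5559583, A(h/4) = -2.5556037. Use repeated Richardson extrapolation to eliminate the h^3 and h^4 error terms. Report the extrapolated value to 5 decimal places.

-2.55555

First eliminate the h^3 term (factor 2^3 = 8):
  B₁ = (8·(-2.5559583) − (-2.5588298))/7 = -2.5555481
  B₂ = (8·(-2.5556037) − (-2.5559583))/7 = -2.5555530
Then eliminate the h^4 term (factor 2^4 = 16):
  (16·(-2.5555530) − (-2.5555481))/15 = -2.5555533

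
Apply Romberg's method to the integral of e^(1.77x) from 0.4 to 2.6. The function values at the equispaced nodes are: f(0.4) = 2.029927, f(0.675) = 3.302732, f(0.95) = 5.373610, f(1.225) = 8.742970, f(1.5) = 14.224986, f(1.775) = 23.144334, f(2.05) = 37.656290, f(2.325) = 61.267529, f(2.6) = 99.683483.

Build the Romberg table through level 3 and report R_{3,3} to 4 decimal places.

R_{0,0} (trapezoid, 1 panel, h=2.2000): 111.884751
R_{1,0} (trapezoid, 2 panels, h=1.1000): 71.589860
R_{2,0} (trapezoid, 4 panels, h=0.5500): 59.461375
R_{3,0} (trapezoid, 8 panels, h=0.2750): 56.256518
R_{1,1} = 71.589860 + (71.589860 − 111.884751)/3 = 58.158230
R_{2,1} = 59.461375 + (59.461375 − 71.589860)/3 = 55.418547
R_{3,1} = 56.256518 + (56.256518 − 59.461375)/3 = 55.188232
R_{2,2} = 55.418547 + (55.418547 − 58.158230)/15 = 55.235901
R_{3,2} = 55.188232 + (55.188232 − 55.418547)/15 = 55.172878
R_{3,3} = 55.172878 + (55.172878 − 55.235901)/63 = 55.171878

55.1719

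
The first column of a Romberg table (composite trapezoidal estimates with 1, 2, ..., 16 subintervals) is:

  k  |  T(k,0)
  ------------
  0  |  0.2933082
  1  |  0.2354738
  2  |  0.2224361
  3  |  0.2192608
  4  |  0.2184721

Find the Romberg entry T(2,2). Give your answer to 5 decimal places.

0.21822

T(1,1) = 0.2354738 + (0.2354738 − 0.2933082)/3 = 0.2161957
T(2,1) = 0.2224361 + (0.2224361 − 0.2354738)/3 = 0.2180902
T(2,2) = (16·0.2180902 − 0.2161957) / 15 = 0.2182165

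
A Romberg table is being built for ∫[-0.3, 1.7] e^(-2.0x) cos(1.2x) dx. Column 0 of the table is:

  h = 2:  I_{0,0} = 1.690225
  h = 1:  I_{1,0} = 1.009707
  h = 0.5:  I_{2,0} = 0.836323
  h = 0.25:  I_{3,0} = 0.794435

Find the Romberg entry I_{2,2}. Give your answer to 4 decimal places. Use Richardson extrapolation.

0.7782

Richardson extrapolation on the trapezoidal column (denominator 4−1=3):
I_{1,1} = 1.009707 + (1.009707 − 1.690225)/3 = 0.782868
I_{2,1} = 0.836323 + (0.836323 − 1.009707)/3 = 0.778528
I_{2,2} = (16·0.778528 − 0.782868) / 15 = 0.778239
(Column j=1 coincides with Simpson's rule on the same nodes.)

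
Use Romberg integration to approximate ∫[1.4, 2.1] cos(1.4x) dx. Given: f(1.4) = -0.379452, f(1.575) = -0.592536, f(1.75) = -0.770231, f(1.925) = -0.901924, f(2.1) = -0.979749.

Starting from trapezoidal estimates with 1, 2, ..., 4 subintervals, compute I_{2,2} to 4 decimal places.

I_{0,0} (trapezoid, 1 panel, h=0.7000): -0.475720
I_{1,0} (trapezoid, 2 panels, h=0.3500): -0.507441
I_{2,0} (trapezoid, 4 panels, h=0.1750): -0.515251
I_{1,1} = -0.507441 + (-0.507441 − (-0.475720))/3 = -0.518015
I_{2,1} = -0.515251 + (-0.515251 − (-0.507441))/3 = -0.517854
I_{2,2} = -0.517854 + (-0.517854 − (-0.518015))/15 = -0.517843

-0.5178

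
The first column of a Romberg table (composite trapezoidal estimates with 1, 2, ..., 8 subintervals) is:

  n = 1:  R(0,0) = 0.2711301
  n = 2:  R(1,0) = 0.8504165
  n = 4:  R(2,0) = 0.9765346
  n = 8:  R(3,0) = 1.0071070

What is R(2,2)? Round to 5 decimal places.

1.01691

R(1,1) = (4·0.8504165 − 0.2711301) / 3 = 1.0435120
R(2,1) = (4·0.9765346 − 0.8504165) / 3 = 1.0185740
R(2,2) = 1.0185740 + (1.0185740 − 1.0435120)/15 = 1.0169115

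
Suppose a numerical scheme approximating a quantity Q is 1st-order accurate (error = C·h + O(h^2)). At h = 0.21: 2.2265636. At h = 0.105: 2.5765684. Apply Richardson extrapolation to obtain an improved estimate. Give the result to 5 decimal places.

The leading error scales as h; refining by a factor of 2 reduces it by 2^1 = 2.
Extrapolated value = (2·A(h/2) − A(h)) / (2 − 1)
= (2·2.5765684 − 2.2265636) / 1
= 2.9265732 / 1 = 2.9265732

2.92657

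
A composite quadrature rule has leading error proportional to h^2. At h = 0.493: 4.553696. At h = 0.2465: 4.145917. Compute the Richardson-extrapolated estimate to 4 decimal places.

The leading error scales as h^2; refining by a factor of 2 reduces it by 2^2 = 4.
Extrapolated value = (4·A(h/2) − A(h)) / (4 − 1)
= (4·4.145917 − 4.553696) / 3
= 12.029972 / 3 = 4.009991

4.0100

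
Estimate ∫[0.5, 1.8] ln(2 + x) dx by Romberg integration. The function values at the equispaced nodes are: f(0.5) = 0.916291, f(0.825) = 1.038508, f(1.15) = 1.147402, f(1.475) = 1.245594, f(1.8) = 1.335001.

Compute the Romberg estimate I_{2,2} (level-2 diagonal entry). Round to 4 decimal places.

1.4823

I_{0,0} (trapezoid, 1 panel, h=1.3000): 1.463340
I_{1,0} (trapezoid, 2 panels, h=0.6500): 1.477481
I_{2,0} (trapezoid, 4 panels, h=0.3250): 1.481074
I_{1,1} = 1.477481 + (1.477481 − 1.463340)/3 = 1.482195
I_{2,1} = 1.481074 + (1.481074 − 1.477481)/3 = 1.482272
I_{2,2} = 1.482272 + (1.482272 − 1.482195)/15 = 1.482277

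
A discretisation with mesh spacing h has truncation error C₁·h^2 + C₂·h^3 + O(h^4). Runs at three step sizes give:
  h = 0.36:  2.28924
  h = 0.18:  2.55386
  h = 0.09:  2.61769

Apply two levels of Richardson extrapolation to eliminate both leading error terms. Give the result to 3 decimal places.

2.639

First eliminate the h^2 term (factor 2^2 = 4):
  B₁ = (4·2.55386 − 2.28924)/3 = 2.64207
  B₂ = (4·2.61769 − 2.55386)/3 = 2.63897
Then eliminate the h^3 term (factor 2^3 = 8):
  (8·2.63897 − 2.64207)/7 = 2.63853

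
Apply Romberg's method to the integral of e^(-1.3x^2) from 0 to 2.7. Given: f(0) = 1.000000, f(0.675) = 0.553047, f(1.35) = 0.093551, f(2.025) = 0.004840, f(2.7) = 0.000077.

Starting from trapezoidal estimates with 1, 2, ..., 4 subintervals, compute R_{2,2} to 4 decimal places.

0.7793

R_{0,0} (trapezoid, 1 panel, h=2.7000): 1.350104
R_{1,0} (trapezoid, 2 panels, h=1.3500): 0.801346
R_{2,0} (trapezoid, 4 panels, h=0.6750): 0.777247
R_{1,1} = 0.801346 + (0.801346 − 1.350104)/3 = 0.618427
R_{2,1} = 0.777247 + (0.777247 − 0.801346)/3 = 0.769214
R_{2,2} = 0.769214 + (0.769214 − 0.618427)/15 = 0.779266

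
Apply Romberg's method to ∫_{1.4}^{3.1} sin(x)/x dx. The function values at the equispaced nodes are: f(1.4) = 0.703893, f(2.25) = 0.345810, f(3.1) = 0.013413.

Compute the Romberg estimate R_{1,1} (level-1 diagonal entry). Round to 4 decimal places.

0.5952

R_{0,0} (trapezoid, 1 panel, h=1.7000): 0.609710
R_{1,0} (trapezoid, 2 panels, h=0.8500): 0.598794
R_{1,1} = 0.598794 + (0.598794 − 0.609710)/3 = 0.595155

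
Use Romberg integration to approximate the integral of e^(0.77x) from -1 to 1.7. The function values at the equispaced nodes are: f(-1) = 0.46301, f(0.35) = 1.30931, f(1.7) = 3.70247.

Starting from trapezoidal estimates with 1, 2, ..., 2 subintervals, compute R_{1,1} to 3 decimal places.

R_{0,0} (trapezoid, 1 panel, h=2.7000): 5.62340
R_{1,0} (trapezoid, 2 panels, h=1.3500): 4.57927
R_{1,1} = 4.57927 + (4.57927 − 5.62340)/3 = 4.23123

4.231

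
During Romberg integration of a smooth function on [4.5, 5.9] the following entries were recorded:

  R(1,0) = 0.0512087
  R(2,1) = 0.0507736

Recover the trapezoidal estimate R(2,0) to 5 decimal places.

From R(2,1) = (4·R(2,0) − R(1,0))/3, solve for R(2,0):
4·R(2,0) = 3·0.0507736 + 0.0512087 = 0.2035295
R(2,0) = 0.0508824

0.05088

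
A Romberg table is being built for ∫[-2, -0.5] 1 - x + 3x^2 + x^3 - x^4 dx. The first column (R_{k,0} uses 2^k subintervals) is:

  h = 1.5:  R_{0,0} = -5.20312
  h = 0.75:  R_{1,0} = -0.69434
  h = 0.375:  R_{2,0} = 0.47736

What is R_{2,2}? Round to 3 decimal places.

R_{1,1} = -0.69434 + (-0.69434 − (-5.20312))/3 = 0.80859
R_{2,1} = 0.47736 + (0.47736 − (-0.69434))/3 = 0.86793
R_{2,2} = 0.86793 + (0.86793 − 0.80859)/15 = 0.87189

0.872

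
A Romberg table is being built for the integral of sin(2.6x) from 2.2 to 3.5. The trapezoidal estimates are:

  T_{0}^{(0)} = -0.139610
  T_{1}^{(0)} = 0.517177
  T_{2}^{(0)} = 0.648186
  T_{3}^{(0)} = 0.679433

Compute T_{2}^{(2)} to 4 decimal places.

T_{1}^{(1)} = 0.517177 + (0.517177 − (-0.139610))/3 = 0.736106
T_{2}^{(1)} = 0.648186 + (0.648186 − 0.517177)/3 = 0.691856
T_{2}^{(2)} = (16·0.691856 − 0.736106) / 15 = 0.688906

0.6889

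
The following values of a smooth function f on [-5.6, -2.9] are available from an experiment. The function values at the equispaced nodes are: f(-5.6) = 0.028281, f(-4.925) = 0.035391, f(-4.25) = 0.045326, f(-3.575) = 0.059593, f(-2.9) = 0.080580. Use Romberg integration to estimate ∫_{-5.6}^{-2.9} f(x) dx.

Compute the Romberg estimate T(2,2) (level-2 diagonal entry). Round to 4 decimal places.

T(0,0) (trapezoid, 1 panel, h=2.7000): 0.146962
T(1,0) (trapezoid, 2 panels, h=1.3500): 0.134671
T(2,0) (trapezoid, 4 panels, h=0.6750): 0.131450
T(1,1) = 0.134671 + (0.134671 − 0.146962)/3 = 0.130574
T(2,1) = 0.131450 + (0.131450 − 0.134671)/3 = 0.130376
T(2,2) = 0.130376 + (0.130376 − 0.130574)/15 = 0.130363

0.1304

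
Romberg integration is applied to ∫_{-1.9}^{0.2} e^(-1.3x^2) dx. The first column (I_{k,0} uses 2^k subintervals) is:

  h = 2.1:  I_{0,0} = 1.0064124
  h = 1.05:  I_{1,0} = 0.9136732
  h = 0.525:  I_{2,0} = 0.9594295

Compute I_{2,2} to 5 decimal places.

Richardson extrapolation on the trapezoidal column (denominator 4−1=3):
I_{1,1} = (4·0.9136732 − 1.0064124) / 3 = 0.8827601
I_{2,1} = (4·0.9594295 − 0.9136732) / 3 = 0.9746816
I_{2,2} = 0.9746816 + (0.9746816 − 0.8827601)/15 = 0.9808097

0.98081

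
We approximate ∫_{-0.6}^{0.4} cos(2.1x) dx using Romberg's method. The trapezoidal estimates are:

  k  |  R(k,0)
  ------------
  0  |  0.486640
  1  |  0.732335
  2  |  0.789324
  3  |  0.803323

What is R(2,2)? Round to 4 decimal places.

0.8079

R(1,1) = (4·0.732335 − 0.486640) / 3 = 0.814233
R(2,1) = (4·0.789324 − 0.732335) / 3 = 0.808320
R(2,2) = 0.808320 + (0.808320 − 0.814233)/15 = 0.807926
(Column j=1 coincides with Simpson's rule on the same nodes.)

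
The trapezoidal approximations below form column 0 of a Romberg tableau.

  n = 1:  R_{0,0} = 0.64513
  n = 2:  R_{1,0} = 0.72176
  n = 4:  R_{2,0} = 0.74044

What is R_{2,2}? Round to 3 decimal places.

Richardson extrapolation on the trapezoidal column (denominator 4−1=3):
R_{1,1} = (4·0.72176 − 0.64513) / 3 = 0.74730
R_{2,1} = 0.74044 + (0.74044 − 0.72176)/3 = 0.74667
R_{2,2} = (16·0.74667 − 0.74730) / 15 = 0.74663

0.747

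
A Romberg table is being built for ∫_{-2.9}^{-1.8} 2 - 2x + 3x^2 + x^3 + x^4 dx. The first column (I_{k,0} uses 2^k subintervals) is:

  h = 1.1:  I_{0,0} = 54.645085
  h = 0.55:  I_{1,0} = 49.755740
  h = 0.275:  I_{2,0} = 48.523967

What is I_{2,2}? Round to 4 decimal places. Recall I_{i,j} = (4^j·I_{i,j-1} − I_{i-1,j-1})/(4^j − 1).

Richardson extrapolation on the trapezoidal column (denominator 4−1=3):
I_{1,1} = 49.755740 + (49.755740 − 54.645085)/3 = 48.125958
I_{2,1} = 48.523967 + (48.523967 − 49.755740)/3 = 48.113376
I_{2,2} = (16·48.113376 − 48.125958) / 15 = 48.112537

48.1125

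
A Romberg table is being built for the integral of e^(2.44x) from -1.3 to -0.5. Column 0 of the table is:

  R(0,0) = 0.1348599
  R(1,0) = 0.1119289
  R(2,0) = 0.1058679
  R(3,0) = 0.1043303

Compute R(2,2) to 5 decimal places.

0.10382

Richardson extrapolation on the trapezoidal column (denominator 4−1=3):
R(1,1) = (4·0.1119289 − 0.1348599) / 3 = 0.1042852
R(2,1) = (4·0.1058679 − 0.1119289) / 3 = 0.1038476
R(2,2) = (16·0.1038476 − 0.1042852) / 15 = 0.1038184
(Column j=1 coincides with Simpson's rule on the same nodes.)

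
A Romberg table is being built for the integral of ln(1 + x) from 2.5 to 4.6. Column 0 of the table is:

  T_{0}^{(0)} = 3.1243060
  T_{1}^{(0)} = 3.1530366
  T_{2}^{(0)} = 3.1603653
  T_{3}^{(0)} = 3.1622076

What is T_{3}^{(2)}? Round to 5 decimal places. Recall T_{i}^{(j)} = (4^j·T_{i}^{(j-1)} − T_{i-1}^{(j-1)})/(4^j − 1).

3.16282

T_{2}^{(1)} = 3.1603653 + (3.1603653 − 3.1530366)/3 = 3.1628082
T_{3}^{(1)} = (4·3.1622076 − 3.1603653) / 3 = 3.1628217
T_{3}^{(2)} = 3.1628217 + (3.1628217 − 3.1628082)/15 = 3.1628226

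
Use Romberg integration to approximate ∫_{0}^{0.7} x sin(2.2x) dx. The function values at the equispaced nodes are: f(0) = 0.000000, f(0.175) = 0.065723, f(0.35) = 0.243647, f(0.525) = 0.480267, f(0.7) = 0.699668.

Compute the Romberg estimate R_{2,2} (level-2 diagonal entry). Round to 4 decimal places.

0.1967

R_{0,0} (trapezoid, 1 panel, h=0.7000): 0.244884
R_{1,0} (trapezoid, 2 panels, h=0.3500): 0.207718
R_{2,0} (trapezoid, 4 panels, h=0.1750): 0.199407
R_{1,1} = 0.207718 + (0.207718 − 0.244884)/3 = 0.195329
R_{2,1} = 0.199407 + (0.199407 − 0.207718)/3 = 0.196637
R_{2,2} = 0.196637 + (0.196637 − 0.195329)/15 = 0.196724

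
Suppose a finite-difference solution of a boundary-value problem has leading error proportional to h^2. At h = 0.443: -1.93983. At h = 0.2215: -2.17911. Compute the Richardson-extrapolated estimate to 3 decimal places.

-2.259

Extrapolated value = (4·A(h/2) − A(h)) / (4 − 1)
= (4·(-2.17911) − (-1.93983)) / 3
= -6.77661 / 3 = -2.25887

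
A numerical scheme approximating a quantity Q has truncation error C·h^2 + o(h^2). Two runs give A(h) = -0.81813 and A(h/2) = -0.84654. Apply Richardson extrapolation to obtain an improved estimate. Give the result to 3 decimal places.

-0.856

The leading error scales as h^2; refining by a factor of 2 reduces it by 2^2 = 4.
Extrapolated value = (4·A(h/2) − A(h)) / (4 − 1)
= (4·(-0.84654) − (-0.81813)) / 3
= -2.56803 / 3 = -0.85601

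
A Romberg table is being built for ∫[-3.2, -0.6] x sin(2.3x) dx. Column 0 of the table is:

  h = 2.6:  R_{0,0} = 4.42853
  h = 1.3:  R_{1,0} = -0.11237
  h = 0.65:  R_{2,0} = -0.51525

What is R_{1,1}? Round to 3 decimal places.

-1.626

R_{1,1} = (4·(-0.11237) − 4.42853) / 3 = -1.62600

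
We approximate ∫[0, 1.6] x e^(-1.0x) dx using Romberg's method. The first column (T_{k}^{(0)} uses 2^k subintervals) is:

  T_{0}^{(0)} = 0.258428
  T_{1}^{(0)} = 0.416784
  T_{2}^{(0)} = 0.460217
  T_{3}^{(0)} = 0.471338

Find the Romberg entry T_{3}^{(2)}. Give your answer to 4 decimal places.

T_{2}^{(1)} = 0.460217 + (0.460217 − 0.416784)/3 = 0.474695
T_{3}^{(1)} = 0.471338 + (0.471338 − 0.460217)/3 = 0.475045
T_{3}^{(2)} = (16·0.475045 − 0.474695) / 15 = 0.475068

0.4751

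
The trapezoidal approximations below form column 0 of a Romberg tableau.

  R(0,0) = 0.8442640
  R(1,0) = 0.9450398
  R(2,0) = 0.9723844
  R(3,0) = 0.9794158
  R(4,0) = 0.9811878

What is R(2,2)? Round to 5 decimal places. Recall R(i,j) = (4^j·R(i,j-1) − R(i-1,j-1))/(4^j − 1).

R(1,1) = (4·0.9450398 − 0.8442640) / 3 = 0.9786317
R(2,1) = (4·0.9723844 − 0.9450398) / 3 = 0.9814993
R(2,2) = 0.9814993 + (0.9814993 − 0.9786317)/15 = 0.9816905

0.98169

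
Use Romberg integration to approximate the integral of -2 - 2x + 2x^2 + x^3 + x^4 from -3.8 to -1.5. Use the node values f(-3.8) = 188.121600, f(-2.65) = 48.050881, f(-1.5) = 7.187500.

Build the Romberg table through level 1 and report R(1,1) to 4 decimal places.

148.5465

R(0,0) (trapezoid, 1 panel, h=2.3000): 224.605465
R(1,0) (trapezoid, 2 panels, h=1.1500): 167.561246
R(1,1) = 167.561246 + (167.561246 − 224.605465)/3 = 148.546506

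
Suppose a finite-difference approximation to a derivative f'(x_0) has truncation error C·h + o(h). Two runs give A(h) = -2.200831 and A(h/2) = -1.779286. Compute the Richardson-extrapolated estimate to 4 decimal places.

-1.3577

Extrapolated value = (2·A(h/2) − A(h)) / (2 − 1)
= (2·(-1.779286) − (-2.200831)) / 1
= -1.357741 / 1 = -1.357741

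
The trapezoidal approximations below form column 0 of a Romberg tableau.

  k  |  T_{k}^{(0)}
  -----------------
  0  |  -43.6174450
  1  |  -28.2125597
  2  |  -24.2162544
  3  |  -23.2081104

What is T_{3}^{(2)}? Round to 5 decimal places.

Richardson extrapolation on the trapezoidal column (denominator 4−1=3):
T_{2}^{(1)} = -24.2162544 + (-24.2162544 − (-28.2125597))/3 = -22.8841526
T_{3}^{(1)} = -23.2081104 + (-23.2081104 − (-24.2162544))/3 = -22.8720624
T_{3}^{(2)} = (16·(-22.8720624) − (-22.8841526)) / 15 = -22.8712564

-22.87126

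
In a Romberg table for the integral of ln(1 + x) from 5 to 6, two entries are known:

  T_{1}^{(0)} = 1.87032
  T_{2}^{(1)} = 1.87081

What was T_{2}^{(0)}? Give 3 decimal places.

1.871

From T_{2}^{(1)} = (4·T_{2}^{(0)} − T_{1}^{(0)})/3, solve for T_{2}^{(0)}:
4·T_{2}^{(0)} = 3·1.87081 + 1.87032 = 7.48275
T_{2}^{(0)} = 1.87069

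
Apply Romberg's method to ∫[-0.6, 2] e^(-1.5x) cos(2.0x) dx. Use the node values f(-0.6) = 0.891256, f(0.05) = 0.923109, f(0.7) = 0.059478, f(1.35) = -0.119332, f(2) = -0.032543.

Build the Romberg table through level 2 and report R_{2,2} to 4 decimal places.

0.9373

R_{0,0} (trapezoid, 1 panel, h=2.6000): 1.116327
R_{1,0} (trapezoid, 2 panels, h=1.3000): 0.635485
R_{2,0} (trapezoid, 4 panels, h=0.6500): 0.840197
R_{1,1} = 0.635485 + (0.635485 − 1.116327)/3 = 0.475204
R_{2,1} = 0.840197 + (0.840197 − 0.635485)/3 = 0.908434
R_{2,2} = 0.908434 + (0.908434 − 0.475204)/15 = 0.937316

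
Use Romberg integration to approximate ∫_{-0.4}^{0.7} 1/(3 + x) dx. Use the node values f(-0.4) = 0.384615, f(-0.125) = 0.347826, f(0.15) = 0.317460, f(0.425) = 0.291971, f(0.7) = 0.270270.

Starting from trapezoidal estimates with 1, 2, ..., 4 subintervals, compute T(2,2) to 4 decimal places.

0.3528

T(0,0) (trapezoid, 1 panel, h=1.1000): 0.360187
T(1,0) (trapezoid, 2 panels, h=0.5500): 0.354696
T(2,0) (trapezoid, 4 panels, h=0.2750): 0.353292
T(1,1) = 0.354696 + (0.354696 − 0.360187)/3 = 0.352866
T(2,1) = 0.353292 + (0.353292 − 0.354696)/3 = 0.352824
T(2,2) = 0.352824 + (0.352824 − 0.352866)/15 = 0.352821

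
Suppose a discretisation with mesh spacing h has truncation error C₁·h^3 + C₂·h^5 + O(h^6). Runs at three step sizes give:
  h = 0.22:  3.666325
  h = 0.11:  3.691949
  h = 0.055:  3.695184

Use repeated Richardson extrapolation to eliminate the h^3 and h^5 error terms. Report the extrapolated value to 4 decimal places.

3.6956

First eliminate the h^3 term (factor 2^3 = 8):
  B₁ = (8·3.691949 − 3.666325)/7 = 3.695610
  B₂ = (8·3.695184 − 3.691949)/7 = 3.695646
Then eliminate the h^5 term (factor 2^5 = 32):
  (32·3.695646 − 3.695610)/31 = 3.695647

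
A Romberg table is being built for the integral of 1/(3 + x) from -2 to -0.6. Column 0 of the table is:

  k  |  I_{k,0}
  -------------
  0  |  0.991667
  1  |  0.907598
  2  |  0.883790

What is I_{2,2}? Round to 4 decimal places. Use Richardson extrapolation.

0.8756

Richardson extrapolation on the trapezoidal column (denominator 4−1=3):
I_{1,1} = 0.907598 + (0.907598 − 0.991667)/3 = 0.879575
I_{2,1} = (4·0.883790 − 0.907598) / 3 = 0.875854
I_{2,2} = (16·0.875854 − 0.879575) / 15 = 0.875606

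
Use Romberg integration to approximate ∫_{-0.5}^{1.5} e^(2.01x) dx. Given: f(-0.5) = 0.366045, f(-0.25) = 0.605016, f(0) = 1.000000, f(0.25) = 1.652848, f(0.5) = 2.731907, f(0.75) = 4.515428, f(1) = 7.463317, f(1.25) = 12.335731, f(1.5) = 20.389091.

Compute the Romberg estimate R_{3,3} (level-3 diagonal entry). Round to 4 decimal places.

9.9618

R_{0,0} (trapezoid, 1 panel, h=2.0000): 20.755136
R_{1,0} (trapezoid, 2 panels, h=1.0000): 13.109475
R_{2,0} (trapezoid, 4 panels, h=0.5000): 10.786396
R_{3,0} (trapezoid, 8 panels, h=0.2500): 10.170454
R_{1,1} = 13.109475 + (13.109475 − 20.755136)/3 = 10.560921
R_{2,1} = 10.786396 + (10.786396 − 13.109475)/3 = 10.012036
R_{3,1} = 10.170454 + (10.170454 − 10.786396)/3 = 9.965140
R_{2,2} = 10.012036 + (10.012036 − 10.560921)/15 = 9.975444
R_{3,2} = 9.965140 + (9.965140 − 10.012036)/15 = 9.962014
R_{3,3} = 9.962014 + (9.962014 − 9.975444)/63 = 9.961801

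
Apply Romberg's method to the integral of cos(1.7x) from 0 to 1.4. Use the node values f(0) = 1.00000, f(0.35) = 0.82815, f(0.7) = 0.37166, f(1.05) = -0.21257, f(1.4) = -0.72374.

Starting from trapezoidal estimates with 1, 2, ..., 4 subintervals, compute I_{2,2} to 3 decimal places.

0.406

I_{0,0} (trapezoid, 1 panel, h=1.4000): 0.19338
I_{1,0} (trapezoid, 2 panels, h=0.7000): 0.35685
I_{2,0} (trapezoid, 4 panels, h=0.3500): 0.39388
I_{1,1} = 0.35685 + (0.35685 − 0.19338)/3 = 0.41134
I_{2,1} = 0.39388 + (0.39388 − 0.35685)/3 = 0.40622
I_{2,2} = 0.40622 + (0.40622 − 0.41134)/15 = 0.40588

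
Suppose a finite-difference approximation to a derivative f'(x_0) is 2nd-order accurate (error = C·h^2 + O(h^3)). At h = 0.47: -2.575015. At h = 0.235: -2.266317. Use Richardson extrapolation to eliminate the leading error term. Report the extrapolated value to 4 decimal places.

The leading error scales as h^2; refining by a factor of 2 reduces it by 2^2 = 4.
Extrapolated value = (4·A(h/2) − A(h)) / (4 − 1)
= (4·(-2.266317) − (-2.575015)) / 3
= -6.490253 / 3 = -2.163418

-2.1634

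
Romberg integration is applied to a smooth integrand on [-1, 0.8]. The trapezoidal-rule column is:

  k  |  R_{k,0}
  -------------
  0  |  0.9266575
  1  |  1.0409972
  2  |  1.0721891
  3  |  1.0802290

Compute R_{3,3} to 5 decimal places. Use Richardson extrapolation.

1.08293

R_{1,1} = (4·1.0409972 − 0.9266575) / 3 = 1.0791104
R_{2,1} = (4·1.0721891 − 1.0409972) / 3 = 1.0825864
R_{3,1} = (4·1.0802290 − 1.0721891) / 3 = 1.0829090
R_{2,2} = (16·1.0825864 − 1.0791104) / 15 = 1.0828181
R_{3,2} = 1.0829090 + (1.0829090 − 1.0825864)/15 = 1.0829305
R_{3,3} = 1.0829305 + (1.0829305 − 1.0828181)/63 = 1.0829323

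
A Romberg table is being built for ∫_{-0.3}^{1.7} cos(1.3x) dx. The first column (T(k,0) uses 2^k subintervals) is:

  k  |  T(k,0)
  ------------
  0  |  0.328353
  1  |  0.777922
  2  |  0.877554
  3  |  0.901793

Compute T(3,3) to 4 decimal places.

T(1,1) = (4·0.777922 − 0.328353) / 3 = 0.927778
T(2,1) = 0.877554 + (0.877554 − 0.777922)/3 = 0.910765
T(3,1) = (4·0.901793 − 0.877554) / 3 = 0.909873
T(2,2) = 0.910765 + (0.910765 − 0.927778)/15 = 0.909631
T(3,2) = (16·0.909873 − 0.910765) / 15 = 0.909814
T(3,3) = 0.909814 + (0.909814 − 0.909631)/63 = 0.909817

0.9098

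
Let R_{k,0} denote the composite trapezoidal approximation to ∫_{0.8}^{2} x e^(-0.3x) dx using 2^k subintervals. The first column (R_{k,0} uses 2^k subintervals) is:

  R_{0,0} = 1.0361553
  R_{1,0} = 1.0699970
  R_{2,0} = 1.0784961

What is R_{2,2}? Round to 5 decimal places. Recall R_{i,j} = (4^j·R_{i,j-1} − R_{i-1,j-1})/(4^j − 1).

Richardson extrapolation on the trapezoidal column (denominator 4−1=3):
R_{1,1} = (4·1.0699970 − 1.0361553) / 3 = 1.0812776
R_{2,1} = 1.0784961 + (1.0784961 − 1.0699970)/3 = 1.0813291
R_{2,2} = (16·1.0813291 − 1.0812776) / 15 = 1.0813325

1.08133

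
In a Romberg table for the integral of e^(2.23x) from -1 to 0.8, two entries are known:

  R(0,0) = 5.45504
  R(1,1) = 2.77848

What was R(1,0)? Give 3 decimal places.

From R(1,1) = (4·R(1,0) − R(0,0))/3, solve for R(1,0):
4·R(1,0) = 3·2.77848 + 5.45504 = 13.79048
R(1,0) = 3.44762

3.448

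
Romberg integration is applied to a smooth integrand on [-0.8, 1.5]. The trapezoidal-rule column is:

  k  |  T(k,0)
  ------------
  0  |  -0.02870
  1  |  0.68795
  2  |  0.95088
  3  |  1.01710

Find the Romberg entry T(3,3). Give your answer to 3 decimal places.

1.039

Richardson extrapolation on the trapezoidal column (denominator 4−1=3):
T(1,1) = 0.68795 + (0.68795 − (-0.02870))/3 = 0.92683
T(2,1) = (4·0.95088 − 0.68795) / 3 = 1.03852
T(3,1) = 1.01710 + (1.01710 − 0.95088)/3 = 1.03917
T(2,2) = 1.03852 + (1.03852 − 0.92683)/15 = 1.04597
T(3,2) = (16·1.03917 − 1.03852) / 15 = 1.03921
T(3,3) = 1.03921 + (1.03921 − 1.04597)/63 = 1.03910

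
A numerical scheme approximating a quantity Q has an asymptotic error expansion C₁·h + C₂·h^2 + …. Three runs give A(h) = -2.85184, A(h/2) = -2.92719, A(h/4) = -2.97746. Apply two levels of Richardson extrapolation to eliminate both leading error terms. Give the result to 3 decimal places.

First eliminate the h term (factor 2^1 = 2):
  B₁ = (2·(-2.92719) − (-2.85184))/1 = -3.00254
  B₂ = (2·(-2.97746) − (-2.92719))/1 = -3.02773
Then eliminate the h^2 term (factor 2^2 = 4):
  (4·(-3.02773) − (-3.00254))/3 = -3.03613

-3.036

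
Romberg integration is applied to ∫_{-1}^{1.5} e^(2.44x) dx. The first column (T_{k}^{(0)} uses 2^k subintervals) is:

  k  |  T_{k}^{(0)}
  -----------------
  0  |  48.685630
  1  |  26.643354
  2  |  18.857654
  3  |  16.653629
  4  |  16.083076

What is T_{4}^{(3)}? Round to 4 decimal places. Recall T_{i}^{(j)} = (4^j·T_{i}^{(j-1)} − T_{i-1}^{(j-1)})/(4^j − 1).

Richardson extrapolation on the trapezoidal column (denominator 4−1=3):
T_{2}^{(1)} = (4·18.857654 − 26.643354) / 3 = 16.262421
T_{3}^{(1)} = 16.653629 + (16.653629 − 18.857654)/3 = 15.918954
T_{4}^{(1)} = 16.083076 + (16.083076 − 16.653629)/3 = 15.892892
T_{3}^{(2)} = (16·15.918954 − 16.262421) / 15 = 15.896056
T_{4}^{(2)} = 15.892892 + (15.892892 − 15.918954)/15 = 15.891155
T_{4}^{(3)} = (64·15.891155 − 15.896056) / 63 = 15.891077
(Column j=1 coincides with Simpson's rule on the same nodes.)

15.8911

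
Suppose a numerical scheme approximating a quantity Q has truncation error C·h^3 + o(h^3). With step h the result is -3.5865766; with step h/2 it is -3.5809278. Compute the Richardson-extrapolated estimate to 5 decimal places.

Extrapolated value = (8·A(h/2) − A(h)) / (8 − 1)
= (8·(-3.5809278) − (-3.5865766)) / 7
= -25.0608458 / 7 = -3.5801208

-3.58012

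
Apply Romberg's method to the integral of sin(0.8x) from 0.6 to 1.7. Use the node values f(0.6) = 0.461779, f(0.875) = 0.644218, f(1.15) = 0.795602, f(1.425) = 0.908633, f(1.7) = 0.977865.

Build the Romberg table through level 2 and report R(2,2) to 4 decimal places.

0.8472

R(0,0) (trapezoid, 1 panel, h=1.1000): 0.791804
R(1,0) (trapezoid, 2 panels, h=0.5500): 0.833483
R(2,0) (trapezoid, 4 panels, h=0.2750): 0.843776
R(1,1) = 0.833483 + (0.833483 − 0.791804)/3 = 0.847376
R(2,1) = 0.843776 + (0.843776 − 0.833483)/3 = 0.847207
R(2,2) = 0.847207 + (0.847207 − 0.847376)/15 = 0.847196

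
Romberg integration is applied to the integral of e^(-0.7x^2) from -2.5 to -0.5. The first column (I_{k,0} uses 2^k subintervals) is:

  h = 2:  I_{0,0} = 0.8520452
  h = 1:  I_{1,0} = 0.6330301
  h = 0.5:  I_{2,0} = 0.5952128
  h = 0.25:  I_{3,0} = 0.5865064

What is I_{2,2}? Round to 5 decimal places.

I_{1,1} = (4·0.6330301 − 0.8520452) / 3 = 0.5600251
I_{2,1} = (4·0.5952128 − 0.6330301) / 3 = 0.5826070
I_{2,2} = (16·0.5826070 − 0.5600251) / 15 = 0.5841125
(Column j=1 coincides with Simpson's rule on the same nodes.)

0.58411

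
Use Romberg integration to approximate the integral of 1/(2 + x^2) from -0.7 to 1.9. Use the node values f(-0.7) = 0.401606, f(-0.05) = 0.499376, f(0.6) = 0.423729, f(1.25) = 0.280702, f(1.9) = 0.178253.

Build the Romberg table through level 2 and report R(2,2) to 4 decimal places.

R(0,0) (trapezoid, 1 panel, h=2.6000): 0.753817
R(1,0) (trapezoid, 2 panels, h=1.3000): 0.927756
R(2,0) (trapezoid, 4 panels, h=0.6500): 0.970929
R(1,1) = 0.927756 + (0.927756 − 0.753817)/3 = 0.985736
R(2,1) = 0.970929 + (0.970929 − 0.927756)/3 = 0.985320
R(2,2) = 0.985320 + (0.985320 − 0.985736)/15 = 0.985292

0.9853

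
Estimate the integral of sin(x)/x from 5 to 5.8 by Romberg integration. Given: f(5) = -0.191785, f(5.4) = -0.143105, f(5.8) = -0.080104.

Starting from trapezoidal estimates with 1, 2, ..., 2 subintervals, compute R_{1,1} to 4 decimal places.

R_{0,0} (trapezoid, 1 panel, h=0.8000): -0.108756
R_{1,0} (trapezoid, 2 panels, h=0.4000): -0.111620
R_{1,1} = -0.111620 + (-0.111620 − (-0.108756))/3 = -0.112575

-0.1126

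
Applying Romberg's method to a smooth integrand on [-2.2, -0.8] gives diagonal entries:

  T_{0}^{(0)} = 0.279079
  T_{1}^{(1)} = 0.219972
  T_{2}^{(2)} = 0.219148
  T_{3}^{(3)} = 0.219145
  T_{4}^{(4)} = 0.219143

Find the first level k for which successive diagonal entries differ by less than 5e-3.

|T_{1}^{(1)} − T_{0}^{(0)}| = 0.059107 ≥ 5e-3
|T_{2}^{(2)} − T_{1}^{(1)}| = 0.000824 < 5e-3

k = 2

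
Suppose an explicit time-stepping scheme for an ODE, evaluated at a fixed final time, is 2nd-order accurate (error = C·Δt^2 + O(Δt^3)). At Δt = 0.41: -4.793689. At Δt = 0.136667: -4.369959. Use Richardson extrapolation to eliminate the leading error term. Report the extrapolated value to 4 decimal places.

The leading error scales as Δt^2; refining by a factor of 3 reduces it by 3^2 = 9.
Extrapolated value = (9·A(Δt/3) − A(Δt)) / (9 − 1)
= (9·(-4.369959) − (-4.793689)) / 8
= -34.535942 / 8 = -4.316993

-4.3170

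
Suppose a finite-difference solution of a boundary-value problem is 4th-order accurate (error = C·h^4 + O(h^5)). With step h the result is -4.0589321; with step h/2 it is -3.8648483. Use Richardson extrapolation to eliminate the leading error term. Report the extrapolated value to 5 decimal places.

-3.85191

The leading error scales as h^4; refining by a factor of 2 reduces it by 2^4 = 16.
Extrapolated value = (16·A(h/2) − A(h)) / (16 − 1)
= (16·(-3.8648483) − (-4.0589321)) / 15
= -57.7786407 / 15 = -3.8519094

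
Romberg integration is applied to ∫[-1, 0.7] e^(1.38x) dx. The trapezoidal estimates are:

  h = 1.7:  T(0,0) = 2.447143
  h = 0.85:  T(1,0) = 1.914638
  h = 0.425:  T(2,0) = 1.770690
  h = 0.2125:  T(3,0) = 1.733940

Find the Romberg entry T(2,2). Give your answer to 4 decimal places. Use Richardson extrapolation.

Richardson extrapolation on the trapezoidal column (denominator 4−1=3):
T(1,1) = 1.914638 + (1.914638 − 2.447143)/3 = 1.737136
T(2,1) = (4·1.770690 − 1.914638) / 3 = 1.722707
T(2,2) = 1.722707 + (1.722707 − 1.737136)/15 = 1.721745

1.7217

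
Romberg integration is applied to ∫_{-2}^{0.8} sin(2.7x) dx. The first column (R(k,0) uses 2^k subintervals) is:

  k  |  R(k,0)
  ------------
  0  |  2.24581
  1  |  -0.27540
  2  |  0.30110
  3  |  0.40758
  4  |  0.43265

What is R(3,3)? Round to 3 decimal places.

Richardson extrapolation on the trapezoidal column (denominator 4−1=3):
R(1,1) = (4·(-0.27540) − 2.24581) / 3 = -1.11580
R(2,1) = (4·0.30110 − (-0.27540)) / 3 = 0.49327
R(3,1) = (4·0.40758 − 0.30110) / 3 = 0.44307
R(2,2) = 0.49327 + (0.49327 − (-1.11580))/15 = 0.60054
R(3,2) = 0.44307 + (0.44307 − 0.49327)/15 = 0.43972
R(3,3) = (64·0.43972 − 0.60054) / 63 = 0.43717
(Column j=1 coincides with Simpson's rule on the same nodes.)

0.437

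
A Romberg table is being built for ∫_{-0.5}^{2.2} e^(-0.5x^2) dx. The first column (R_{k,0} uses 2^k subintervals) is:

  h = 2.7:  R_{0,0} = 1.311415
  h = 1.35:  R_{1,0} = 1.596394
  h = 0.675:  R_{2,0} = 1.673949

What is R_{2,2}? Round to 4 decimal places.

Richardson extrapolation on the trapezoidal column (denominator 4−1=3):
R_{1,1} = (4·1.596394 − 1.311415) / 3 = 1.691387
R_{2,1} = 1.673949 + (1.673949 − 1.596394)/3 = 1.699801
R_{2,2} = 1.699801 + (1.699801 − 1.691387)/15 = 1.700362

1.7004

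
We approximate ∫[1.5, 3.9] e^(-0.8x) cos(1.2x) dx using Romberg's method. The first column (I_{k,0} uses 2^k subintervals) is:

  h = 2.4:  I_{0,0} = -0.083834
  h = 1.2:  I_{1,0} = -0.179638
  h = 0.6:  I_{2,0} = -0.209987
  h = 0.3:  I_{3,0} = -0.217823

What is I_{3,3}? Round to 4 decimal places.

-0.2205

Richardson extrapolation on the trapezoidal column (denominator 4−1=3):
I_{1,1} = (4·(-0.179638) − (-0.083834)) / 3 = -0.211573
I_{2,1} = (4·(-0.209987) − (-0.179638)) / 3 = -0.220103
I_{3,1} = (4·(-0.217823) − (-0.209987)) / 3 = -0.220435
I_{2,2} = (16·(-0.220103) − (-0.211573)) / 15 = -0.220672
I_{3,2} = (16·(-0.220435) − (-0.220103)) / 15 = -0.220457
I_{3,3} = (64·(-0.220457) − (-0.220672)) / 63 = -0.220454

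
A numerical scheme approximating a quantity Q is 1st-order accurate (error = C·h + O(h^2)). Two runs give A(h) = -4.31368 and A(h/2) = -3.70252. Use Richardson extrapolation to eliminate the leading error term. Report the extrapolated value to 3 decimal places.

-3.091

Extrapolated value = (2·A(h/2) − A(h)) / (2 − 1)
= (2·(-3.70252) − (-4.31368)) / 1
= -3.09136 / 1 = -3.09136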